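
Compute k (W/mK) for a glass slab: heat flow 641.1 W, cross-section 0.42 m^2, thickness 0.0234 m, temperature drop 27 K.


Fourier's law rearranged: k = Q * t / (A * dT)
  Numerator = 641.1 * 0.0234 = 15.00174
  Denominator = 0.42 * 27 = 11.34
  k = 15.00174 / 11.34 = 1.323 W/mK

1.323 W/mK


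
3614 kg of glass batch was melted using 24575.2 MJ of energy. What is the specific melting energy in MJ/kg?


Rearrange E = m * s for s:
  s = E / m
  s = 24575.2 / 3614 = 6.8 MJ/kg

6.8 MJ/kg


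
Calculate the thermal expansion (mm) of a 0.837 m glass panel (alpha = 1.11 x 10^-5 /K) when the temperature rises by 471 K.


Thermal expansion formula: dL = alpha * L0 * dT
  dL = (1.11 x 10^-5) * 0.837 * 471 = 0.00437592 m
Convert to mm: 0.00437592 * 1000 = 4.3759 mm

4.3759 mm


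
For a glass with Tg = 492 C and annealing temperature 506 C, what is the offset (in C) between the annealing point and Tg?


Offset = T_anneal - Tg:
  offset = 506 - 492 = 14 C

14 C


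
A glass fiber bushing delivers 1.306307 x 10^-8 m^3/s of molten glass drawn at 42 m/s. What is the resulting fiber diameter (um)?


Cross-sectional area from continuity:
  A = Q / v = 1.306307 x 10^-8 / 42 = 3.110255 x 10^-10 m^2
Diameter from circular cross-section:
  d = sqrt(4A / pi) * 10^6 (m -> um)
  d = sqrt(4 * 3.110255 x 10^-10 / pi) * 10^6 = 19.9 um

19.9 um


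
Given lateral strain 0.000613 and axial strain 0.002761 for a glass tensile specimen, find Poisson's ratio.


Poisson's ratio: nu = lateral strain / axial strain
  nu = 0.000613 / 0.002761 = 0.222

0.222


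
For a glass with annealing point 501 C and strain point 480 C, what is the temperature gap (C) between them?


Gap = T_anneal - T_strain:
  gap = 501 - 480 = 21 C

21 C


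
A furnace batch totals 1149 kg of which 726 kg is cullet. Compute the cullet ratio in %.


Cullet ratio = (cullet mass / total batch mass) * 100
  Ratio = 726 / 1149 * 100 = 63.19%

63.19%


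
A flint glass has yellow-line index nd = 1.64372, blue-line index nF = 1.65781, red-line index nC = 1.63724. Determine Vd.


Abbe number formula: Vd = (nd - 1) / (nF - nC)
  nd - 1 = 1.64372 - 1 = 0.64372
  nF - nC = 1.65781 - 1.63724 = 0.02057
  Vd = 0.64372 / 0.02057 = 31.29

31.29


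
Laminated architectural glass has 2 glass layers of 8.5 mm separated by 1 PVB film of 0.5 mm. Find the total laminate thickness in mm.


Total thickness = glass contribution + PVB contribution
  Glass: 2 * 8.5 = 17.0 mm
  PVB: 1 * 0.5 = 0.5 mm
  Total = 17.0 + 0.5 = 17.5 mm

17.5 mm


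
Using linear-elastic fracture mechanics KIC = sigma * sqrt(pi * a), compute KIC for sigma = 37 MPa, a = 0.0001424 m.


Fracture toughness: KIC = sigma * sqrt(pi * a)
  pi * a = pi * 0.0001424 = 0.000447363
  sqrt(pi * a) = 0.021151
  KIC = 37 * 0.021151 = 0.783 MPa*sqrt(m)

0.783 MPa*sqrt(m)


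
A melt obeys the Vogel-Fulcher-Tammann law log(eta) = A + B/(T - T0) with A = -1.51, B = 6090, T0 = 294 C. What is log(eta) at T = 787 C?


VFT equation: log(eta) = A + B / (T - T0)
  T - T0 = 787 - 294 = 493
  B / (T - T0) = 6090 / 493 = 12.353
  log(eta) = -1.51 + 12.353 = 10.843

10.843


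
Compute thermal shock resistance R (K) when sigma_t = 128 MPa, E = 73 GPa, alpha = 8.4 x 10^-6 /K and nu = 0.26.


Thermal shock resistance: R = sigma * (1 - nu) / (E * alpha)
  Numerator = 128 * (1 - 0.26) = 94.72
  Denominator = 73 * 1000 * (8.4 x 10^-6) = 0.6132
  R = 94.72 / 0.6132 = 154.5 K

154.5 K


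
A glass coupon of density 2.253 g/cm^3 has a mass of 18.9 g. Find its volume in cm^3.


Rearrange rho = m / V:
  V = m / rho
  V = 18.9 / 2.253 = 8.389 cm^3

8.389 cm^3


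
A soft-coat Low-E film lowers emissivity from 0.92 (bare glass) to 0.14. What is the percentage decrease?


Percentage reduction = (1 - coated/uncoated) * 100
  Ratio = 0.14 / 0.92 = 0.1522
  Reduction = (1 - 0.1522) * 100 = 84.8%

84.8%


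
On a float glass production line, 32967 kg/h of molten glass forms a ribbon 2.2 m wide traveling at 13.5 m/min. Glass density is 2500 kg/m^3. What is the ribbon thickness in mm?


Ribbon cross-section from mass balance:
  Volume rate = throughput / density = 32967 / 2500 = 13.1868 m^3/h
  thickness = volume rate / (speed * 60 * width), i.e.
  thickness = throughput / (60 * speed * width * density) * 1000
  thickness = 32967 / (60 * 13.5 * 2.2 * 2500) * 1000 = 7.4 mm

7.4 mm


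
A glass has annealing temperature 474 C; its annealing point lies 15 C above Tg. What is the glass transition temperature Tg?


Rearrange T_anneal = Tg + offset for Tg:
  Tg = T_anneal - offset = 474 - 15 = 459 C

459 C


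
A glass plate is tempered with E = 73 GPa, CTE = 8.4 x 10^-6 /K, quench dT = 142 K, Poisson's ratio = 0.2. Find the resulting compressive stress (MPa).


Tempering stress: sigma = E * alpha * dT / (1 - nu)
  E (MPa) = 73 * 1000 = 73000
  Numerator = 73000 * (8.4 x 10^-6) * 142 = 87.0744
  Denominator = 1 - 0.2 = 0.8
  sigma = 87.0744 / 0.8 = 108.8 MPa

108.8 MPa


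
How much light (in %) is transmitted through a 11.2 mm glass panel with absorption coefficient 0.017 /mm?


Beer-Lambert law: T = exp(-alpha * thickness)
  exponent = -0.017 * 11.2 = -0.1904
  T = exp(-0.1904) = 0.8266
  Percentage = 0.8266 * 100 = 82.66%

82.66%


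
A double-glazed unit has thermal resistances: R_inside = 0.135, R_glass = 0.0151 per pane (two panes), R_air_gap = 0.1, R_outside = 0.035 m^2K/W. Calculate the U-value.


Total thermal resistance (series):
  R_total = R_in + R_glass + R_air + R_glass + R_out
  R_total = 0.135 + 0.0151 + 0.1 + 0.0151 + 0.035 = 0.3002 m^2K/W
U-value = 1 / R_total = 1 / 0.3002 = 3.331 W/m^2K

3.331 W/m^2K


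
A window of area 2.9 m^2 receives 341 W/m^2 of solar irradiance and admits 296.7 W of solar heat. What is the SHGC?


Rearrange Q = Area * SHGC * Irradiance:
  SHGC = Q / (Area * Irradiance)
  SHGC = 296.7 / (2.9 * 341) = 0.3

0.3


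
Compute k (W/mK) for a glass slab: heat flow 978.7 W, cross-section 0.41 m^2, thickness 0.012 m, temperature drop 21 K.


Fourier's law rearranged: k = Q * t / (A * dT)
  Numerator = 978.7 * 0.012 = 11.7444
  Denominator = 0.41 * 21 = 8.61
  k = 11.7444 / 8.61 = 1.364 W/mK

1.364 W/mK


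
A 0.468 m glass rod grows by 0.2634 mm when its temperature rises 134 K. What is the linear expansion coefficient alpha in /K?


Rearrange dL = alpha * L0 * dT for alpha:
  alpha = dL / (L0 * dT)
  alpha = (0.2634 / 1000) / (0.468 * 134) = 0.0000042 /K = 4.2 x 10^-6 /K

4.2 x 10^-6 /K


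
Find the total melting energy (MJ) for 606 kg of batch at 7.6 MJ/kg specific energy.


Total energy = mass * specific energy
  E = 606 * 7.6 = 4605.6 MJ

4605.6 MJ


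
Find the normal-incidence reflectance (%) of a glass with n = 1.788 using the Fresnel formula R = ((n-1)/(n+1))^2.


Fresnel reflectance at normal incidence:
  R = ((n - 1)/(n + 1))^2
  (n - 1)/(n + 1) = (1.788 - 1)/(1.788 + 1) = 0.28264
  R = 0.28264^2 = 0.0798854
  R(%) = 0.0798854 * 100 = 7.989%

7.989%


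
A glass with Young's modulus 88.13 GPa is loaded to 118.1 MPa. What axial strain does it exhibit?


Rearrange E = sigma / epsilon:
  epsilon = sigma / E
  E (MPa) = 88.13 * 1000 = 88130
  epsilon = 118.1 / 88130 = 0.00134

0.00134


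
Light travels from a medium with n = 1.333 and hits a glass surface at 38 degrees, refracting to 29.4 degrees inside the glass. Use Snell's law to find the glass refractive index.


Apply Snell's law: n1 * sin(theta1) = n2 * sin(theta2)
  n2 = n1 * sin(theta1) / sin(theta2)
  sin(38) = 0.615661
  sin(29.4) = 0.490904
  n2 = 1.333 * 0.615661 / 0.490904 = 1.6718

1.6718


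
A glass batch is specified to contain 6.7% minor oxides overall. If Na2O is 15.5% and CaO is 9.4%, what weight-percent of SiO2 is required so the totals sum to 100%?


Known pieces sum to 100%:
  SiO2 = 100 - (others + Na2O + CaO)
  SiO2 = 100 - (6.7 + 15.5 + 9.4) = 68.4%

68.4%


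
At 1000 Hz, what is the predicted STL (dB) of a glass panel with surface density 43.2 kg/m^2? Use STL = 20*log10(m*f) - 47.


Mass law: STL = 20 * log10(m * f) - 47
  m * f = 43.2 * 1000 = 43200
  log10(43200) = 4.63548
  STL = 20 * 4.63548 - 47 = 92.7096 - 47 = 45.7 dB

45.7 dB


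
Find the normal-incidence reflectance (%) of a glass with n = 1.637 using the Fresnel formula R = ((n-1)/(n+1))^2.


Fresnel reflectance at normal incidence:
  R = ((n - 1)/(n + 1))^2
  (n - 1)/(n + 1) = (1.637 - 1)/(1.637 + 1) = 0.241562
  R = 0.241562^2 = 0.0583522
  R(%) = 0.0583522 * 100 = 5.835%

5.835%


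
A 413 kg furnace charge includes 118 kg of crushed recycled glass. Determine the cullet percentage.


Cullet ratio = (cullet mass / total batch mass) * 100
  Ratio = 118 / 413 * 100 = 28.57%

28.57%


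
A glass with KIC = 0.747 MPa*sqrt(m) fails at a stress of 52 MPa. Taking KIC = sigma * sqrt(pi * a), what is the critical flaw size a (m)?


Rearrange KIC = sigma * sqrt(pi * a):
  sqrt(pi * a) = KIC / sigma
  sqrt(pi * a) = 0.747 / 52 = 0.014365
  a = (KIC / sigma)^2 / pi
  a = 0.014365^2 / pi = 0.0000657 m

0.0000657 m


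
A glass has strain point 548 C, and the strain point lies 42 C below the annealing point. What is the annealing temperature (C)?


T_anneal = T_strain + gap:
  T_anneal = 548 + 42 = 590 C

590 C


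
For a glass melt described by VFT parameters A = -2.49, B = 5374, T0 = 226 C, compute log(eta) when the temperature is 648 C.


VFT equation: log(eta) = A + B / (T - T0)
  T - T0 = 648 - 226 = 422
  B / (T - T0) = 5374 / 422 = 12.735
  log(eta) = -2.49 + 12.735 = 10.245

10.245


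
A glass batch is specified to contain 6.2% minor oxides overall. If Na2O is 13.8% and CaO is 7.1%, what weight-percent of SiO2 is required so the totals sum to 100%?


Known pieces sum to 100%:
  SiO2 = 100 - (others + Na2O + CaO)
  SiO2 = 100 - (6.2 + 13.8 + 7.1) = 72.9%

72.9%


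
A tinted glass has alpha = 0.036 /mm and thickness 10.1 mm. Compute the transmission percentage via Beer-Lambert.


Beer-Lambert law: T = exp(-alpha * thickness)
  exponent = -0.036 * 10.1 = -0.3636
  T = exp(-0.3636) = 0.6952
  Percentage = 0.6952 * 100 = 69.52%

69.52%


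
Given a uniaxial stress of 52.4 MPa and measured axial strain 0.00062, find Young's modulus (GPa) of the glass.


Young's modulus: E = stress / strain
  E = 52.4 MPa / 0.00062 = 84516.13 MPa
Convert to GPa: 84516.13 / 1000 = 84.52 GPa

84.52 GPa


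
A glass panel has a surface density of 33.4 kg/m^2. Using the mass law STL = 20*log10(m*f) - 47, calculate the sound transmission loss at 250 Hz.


Mass law: STL = 20 * log10(m * f) - 47
  m * f = 33.4 * 250 = 8350
  log10(8350) = 3.92169
  STL = 20 * 3.92169 - 47 = 78.4338 - 47 = 31.4 dB

31.4 dB


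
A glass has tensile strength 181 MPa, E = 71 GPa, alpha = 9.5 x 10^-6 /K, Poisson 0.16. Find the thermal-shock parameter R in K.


Thermal shock resistance: R = sigma * (1 - nu) / (E * alpha)
  Numerator = 181 * (1 - 0.16) = 152.04
  Denominator = 71 * 1000 * (9.5 x 10^-6) = 0.6745
  R = 152.04 / 0.6745 = 225.4 K

225.4 K


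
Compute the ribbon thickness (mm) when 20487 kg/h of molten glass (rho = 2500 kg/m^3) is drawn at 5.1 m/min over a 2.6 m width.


Ribbon cross-section from mass balance:
  Volume rate = throughput / density = 20487 / 2500 = 8.1948 m^3/h
  thickness = volume rate / (speed * 60 * width), i.e.
  thickness = throughput / (60 * speed * width * density) * 1000
  thickness = 20487 / (60 * 5.1 * 2.6 * 2500) * 1000 = 10.3 mm

10.3 mm


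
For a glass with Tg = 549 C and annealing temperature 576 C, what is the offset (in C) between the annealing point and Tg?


Offset = T_anneal - Tg:
  offset = 576 - 549 = 27 C

27 C


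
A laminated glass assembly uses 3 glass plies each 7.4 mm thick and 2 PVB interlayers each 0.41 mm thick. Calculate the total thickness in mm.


Total thickness = glass contribution + PVB contribution
  Glass: 3 * 7.4 = 22.2 mm
  PVB: 2 * 0.41 = 0.82 mm
  Total = 22.2 + 0.82 = 23.02 mm

23.02 mm


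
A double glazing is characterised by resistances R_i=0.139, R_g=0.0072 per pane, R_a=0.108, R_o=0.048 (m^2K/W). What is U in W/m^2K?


Total thermal resistance (series):
  R_total = R_in + R_glass + R_air + R_glass + R_out
  R_total = 0.139 + 0.0072 + 0.108 + 0.0072 + 0.048 = 0.3094 m^2K/W
U-value = 1 / R_total = 1 / 0.3094 = 3.232 W/m^2K

3.232 W/m^2K


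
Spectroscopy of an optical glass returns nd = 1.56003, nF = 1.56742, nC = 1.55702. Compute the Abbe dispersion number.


Abbe number formula: Vd = (nd - 1) / (nF - nC)
  nd - 1 = 1.56003 - 1 = 0.56003
  nF - nC = 1.56742 - 1.55702 = 0.0104
  Vd = 0.56003 / 0.0104 = 53.85

53.85


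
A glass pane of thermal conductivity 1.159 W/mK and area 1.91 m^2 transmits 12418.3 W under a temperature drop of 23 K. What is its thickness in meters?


Fourier's law: t = k * A * dT / Q
  t = 1.159 * 1.91 * 23 / 12418.3
  t = 50.91487 / 12418.3 = 0.0041 m

0.0041 m


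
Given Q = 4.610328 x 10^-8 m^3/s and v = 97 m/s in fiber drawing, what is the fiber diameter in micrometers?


Cross-sectional area from continuity:
  A = Q / v = 4.610328 x 10^-8 / 97 = 4.752915 x 10^-10 m^2
Diameter from circular cross-section:
  d = sqrt(4A / pi) * 10^6 (m -> um)
  d = sqrt(4 * 4.752915 x 10^-10 / pi) * 10^6 = 24.6 um

24.6 um


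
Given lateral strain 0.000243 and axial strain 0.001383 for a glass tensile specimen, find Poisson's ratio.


Poisson's ratio: nu = lateral strain / axial strain
  nu = 0.000243 / 0.001383 = 0.1757

0.1757


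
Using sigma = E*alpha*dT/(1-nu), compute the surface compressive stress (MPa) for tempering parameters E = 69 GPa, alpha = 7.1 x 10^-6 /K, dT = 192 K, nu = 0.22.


Tempering stress: sigma = E * alpha * dT / (1 - nu)
  E (MPa) = 69 * 1000 = 69000
  Numerator = 69000 * (7.1 x 10^-6) * 192 = 94.0608
  Denominator = 1 - 0.22 = 0.78
  sigma = 94.0608 / 0.78 = 120.6 MPa

120.6 MPa


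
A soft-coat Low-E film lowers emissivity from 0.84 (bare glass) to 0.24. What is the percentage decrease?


Percentage reduction = (1 - coated/uncoated) * 100
  Ratio = 0.24 / 0.84 = 0.2857
  Reduction = (1 - 0.2857) * 100 = 71.4%

71.4%


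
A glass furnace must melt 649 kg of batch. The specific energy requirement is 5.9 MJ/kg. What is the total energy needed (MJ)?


Total energy = mass * specific energy
  E = 649 * 5.9 = 3829.1 MJ

3829.1 MJ


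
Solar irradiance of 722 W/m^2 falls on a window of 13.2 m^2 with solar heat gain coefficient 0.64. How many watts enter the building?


Solar heat gain: Q = Area * SHGC * Irradiance
  Q = 13.2 * 0.64 * 722 = 6099.5 W

6099.5 W


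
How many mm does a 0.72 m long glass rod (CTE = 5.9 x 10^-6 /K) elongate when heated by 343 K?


Thermal expansion formula: dL = alpha * L0 * dT
  dL = (5.9 x 10^-6) * 0.72 * 343 = 0.00145706 m
Convert to mm: 0.00145706 * 1000 = 1.4571 mm

1.4571 mm


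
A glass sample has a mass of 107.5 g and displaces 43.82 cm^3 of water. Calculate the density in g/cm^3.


Use the definition of density:
  rho = mass / volume
  rho = 107.5 / 43.82 = 2.453 g/cm^3

2.453 g/cm^3


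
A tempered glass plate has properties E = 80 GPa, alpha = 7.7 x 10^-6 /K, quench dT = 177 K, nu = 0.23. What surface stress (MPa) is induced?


Tempering stress: sigma = E * alpha * dT / (1 - nu)
  E (MPa) = 80 * 1000 = 80000
  Numerator = 80000 * (7.7 x 10^-6) * 177 = 109.032
  Denominator = 1 - 0.23 = 0.77
  sigma = 109.032 / 0.77 = 141.6 MPa

141.6 MPa


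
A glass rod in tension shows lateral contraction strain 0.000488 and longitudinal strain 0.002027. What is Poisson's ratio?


Poisson's ratio: nu = lateral strain / axial strain
  nu = 0.000488 / 0.002027 = 0.2407

0.2407


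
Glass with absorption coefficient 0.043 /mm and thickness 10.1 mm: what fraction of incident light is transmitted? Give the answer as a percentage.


Beer-Lambert law: T = exp(-alpha * thickness)
  exponent = -0.043 * 10.1 = -0.4343
  T = exp(-0.4343) = 0.6477
  Percentage = 0.6477 * 100 = 64.77%

64.77%


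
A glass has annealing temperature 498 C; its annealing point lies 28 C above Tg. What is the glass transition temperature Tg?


Rearrange T_anneal = Tg + offset for Tg:
  Tg = T_anneal - offset = 498 - 28 = 470 C

470 C


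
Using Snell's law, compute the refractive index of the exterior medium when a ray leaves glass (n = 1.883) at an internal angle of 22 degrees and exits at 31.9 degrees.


Apply Snell's law: n1 * sin(theta1) = n2 * sin(theta2)
  n2 = n1 * sin(theta1) / sin(theta2)
  sin(22) = 0.374607
  sin(31.9) = 0.528438
  n2 = 1.883 * 0.374607 / 0.528438 = 1.3348

1.3348


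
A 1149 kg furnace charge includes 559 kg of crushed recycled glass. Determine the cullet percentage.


Cullet ratio = (cullet mass / total batch mass) * 100
  Ratio = 559 / 1149 * 100 = 48.65%

48.65%


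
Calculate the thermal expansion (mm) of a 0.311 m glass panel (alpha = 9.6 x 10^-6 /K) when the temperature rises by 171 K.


Thermal expansion formula: dL = alpha * L0 * dT
  dL = (9.6 x 10^-6) * 0.311 * 171 = 0.00051054 m
Convert to mm: 0.00051054 * 1000 = 0.5105 mm

0.5105 mm


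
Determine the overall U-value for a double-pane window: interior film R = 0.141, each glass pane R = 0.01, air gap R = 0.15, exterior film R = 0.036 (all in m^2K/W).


Total thermal resistance (series):
  R_total = R_in + R_glass + R_air + R_glass + R_out
  R_total = 0.141 + 0.01 + 0.15 + 0.01 + 0.036 = 0.347 m^2K/W
U-value = 1 / R_total = 1 / 0.347 = 2.882 W/m^2K

2.882 W/m^2K


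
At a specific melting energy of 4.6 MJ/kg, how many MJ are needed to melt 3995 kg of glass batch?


Total energy = mass * specific energy
  E = 3995 * 4.6 = 18377 MJ

18377 MJ


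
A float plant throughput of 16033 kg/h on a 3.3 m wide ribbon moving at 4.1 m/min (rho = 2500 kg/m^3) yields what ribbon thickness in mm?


Ribbon cross-section from mass balance:
  Volume rate = throughput / density = 16033 / 2500 = 6.4132 m^3/h
  thickness = volume rate / (speed * 60 * width), i.e.
  thickness = throughput / (60 * speed * width * density) * 1000
  thickness = 16033 / (60 * 4.1 * 3.3 * 2500) * 1000 = 7.9 mm

7.9 mm


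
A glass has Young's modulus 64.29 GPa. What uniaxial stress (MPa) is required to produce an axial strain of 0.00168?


Rearrange E = sigma / epsilon:
  sigma = E * epsilon
  E (MPa) = 64.29 * 1000 = 64290
  sigma = 64290 * 0.00168 = 108.01 MPa

108.01 MPa


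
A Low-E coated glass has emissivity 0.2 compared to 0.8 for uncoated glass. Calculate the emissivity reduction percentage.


Percentage reduction = (1 - coated/uncoated) * 100
  Ratio = 0.2 / 0.8 = 0.25
  Reduction = (1 - 0.25) * 100 = 75.0%

75.0%


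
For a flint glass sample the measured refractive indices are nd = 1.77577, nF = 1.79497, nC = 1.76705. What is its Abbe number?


Abbe number formula: Vd = (nd - 1) / (nF - nC)
  nd - 1 = 1.77577 - 1 = 0.77577
  nF - nC = 1.79497 - 1.76705 = 0.02792
  Vd = 0.77577 / 0.02792 = 27.79

27.79


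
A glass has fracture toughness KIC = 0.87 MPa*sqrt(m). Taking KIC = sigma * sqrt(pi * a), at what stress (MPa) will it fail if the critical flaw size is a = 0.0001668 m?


Rearrange KIC = sigma * sqrt(pi * a):
  sigma = KIC / sqrt(pi * a)
  sqrt(pi * 0.0001668) = 0.022891
  sigma = 0.87 / 0.022891 = 38.01 MPa

38.01 MPa


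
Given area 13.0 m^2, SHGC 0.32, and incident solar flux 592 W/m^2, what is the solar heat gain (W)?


Solar heat gain: Q = Area * SHGC * Irradiance
  Q = 13.0 * 0.32 * 592 = 2462.7 W

2462.7 W


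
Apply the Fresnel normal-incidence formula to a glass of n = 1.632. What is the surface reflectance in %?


Fresnel reflectance at normal incidence:
  R = ((n - 1)/(n + 1))^2
  (n - 1)/(n + 1) = (1.632 - 1)/(1.632 + 1) = 0.240122
  R = 0.240122^2 = 0.0576586
  R(%) = 0.0576586 * 100 = 5.766%

5.766%


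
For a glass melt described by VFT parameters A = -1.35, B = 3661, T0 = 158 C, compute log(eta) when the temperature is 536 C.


VFT equation: log(eta) = A + B / (T - T0)
  T - T0 = 536 - 158 = 378
  B / (T - T0) = 3661 / 378 = 9.685
  log(eta) = -1.35 + 9.685 = 8.335

8.335


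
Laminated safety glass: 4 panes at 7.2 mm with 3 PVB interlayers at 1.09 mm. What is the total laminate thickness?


Total thickness = glass contribution + PVB contribution
  Glass: 4 * 7.2 = 28.8 mm
  PVB: 3 * 1.09 = 3.27 mm
  Total = 28.8 + 3.27 = 32.07 mm

32.07 mm


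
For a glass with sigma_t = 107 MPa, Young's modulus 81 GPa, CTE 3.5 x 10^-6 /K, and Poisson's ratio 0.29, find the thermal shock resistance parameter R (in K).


Thermal shock resistance: R = sigma * (1 - nu) / (E * alpha)
  Numerator = 107 * (1 - 0.29) = 75.97
  Denominator = 81 * 1000 * (3.5 x 10^-6) = 0.2835
  R = 75.97 / 0.2835 = 268.0 K

268.0 K


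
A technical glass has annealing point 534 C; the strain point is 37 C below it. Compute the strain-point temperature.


Strain point = annealing point - difference:
  T_strain = 534 - 37 = 497 C

497 C


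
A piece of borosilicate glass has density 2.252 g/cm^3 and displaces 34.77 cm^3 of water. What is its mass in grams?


Rearrange rho = m / V:
  m = rho * V
  m = 2.252 * 34.77 = 78.302 g

78.302 g


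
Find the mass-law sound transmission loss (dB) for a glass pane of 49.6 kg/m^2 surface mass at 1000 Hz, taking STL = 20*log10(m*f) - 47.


Mass law: STL = 20 * log10(m * f) - 47
  m * f = 49.6 * 1000 = 49600
  log10(49600) = 4.69548
  STL = 20 * 4.69548 - 47 = 93.9096 - 47 = 46.9 dB

46.9 dB


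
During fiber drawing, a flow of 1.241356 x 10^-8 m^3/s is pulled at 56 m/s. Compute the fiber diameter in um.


Cross-sectional area from continuity:
  A = Q / v = 1.241356 x 10^-8 / 56 = 2.216707 x 10^-10 m^2
Diameter from circular cross-section:
  d = sqrt(4A / pi) * 10^6 (m -> um)
  d = sqrt(4 * 2.216707 x 10^-10 / pi) * 10^6 = 16.8 um

16.8 um


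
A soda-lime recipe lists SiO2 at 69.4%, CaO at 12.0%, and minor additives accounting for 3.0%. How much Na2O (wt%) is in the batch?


Pieces sum to 100%:
  Na2O = 100 - (SiO2 + CaO + others)
  Na2O = 100 - (69.4 + 12.0 + 3.0) = 15.6%

15.6%


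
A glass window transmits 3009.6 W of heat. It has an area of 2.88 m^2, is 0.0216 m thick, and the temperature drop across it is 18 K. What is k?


Fourier's law rearranged: k = Q * t / (A * dT)
  Numerator = 3009.6 * 0.0216 = 65.00736
  Denominator = 2.88 * 18 = 51.84
  k = 65.00736 / 51.84 = 1.254 W/mK

1.254 W/mK


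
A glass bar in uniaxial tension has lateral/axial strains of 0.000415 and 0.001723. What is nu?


Poisson's ratio: nu = lateral strain / axial strain
  nu = 0.000415 / 0.001723 = 0.2409

0.2409


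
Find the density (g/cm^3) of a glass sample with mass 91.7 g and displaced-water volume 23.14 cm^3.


Use the definition of density:
  rho = mass / volume
  rho = 91.7 / 23.14 = 3.963 g/cm^3

3.963 g/cm^3


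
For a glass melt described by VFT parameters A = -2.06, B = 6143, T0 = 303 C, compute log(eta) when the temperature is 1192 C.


VFT equation: log(eta) = A + B / (T - T0)
  T - T0 = 1192 - 303 = 889
  B / (T - T0) = 6143 / 889 = 6.91
  log(eta) = -2.06 + 6.91 = 4.85

4.85


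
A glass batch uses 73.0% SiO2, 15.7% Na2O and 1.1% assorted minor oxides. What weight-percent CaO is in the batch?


Pieces sum to 100%:
  CaO = 100 - (SiO2 + Na2O + others)
  CaO = 100 - (73.0 + 15.7 + 1.1) = 10.2%

10.2%


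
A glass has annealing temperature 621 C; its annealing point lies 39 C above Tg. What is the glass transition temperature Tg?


Rearrange T_anneal = Tg + offset for Tg:
  Tg = T_anneal - offset = 621 - 39 = 582 C

582 C


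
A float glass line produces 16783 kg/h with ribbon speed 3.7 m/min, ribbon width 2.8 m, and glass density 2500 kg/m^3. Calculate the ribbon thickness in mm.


Ribbon cross-section from mass balance:
  Volume rate = throughput / density = 16783 / 2500 = 6.7132 m^3/h
  thickness = volume rate / (speed * 60 * width), i.e.
  thickness = throughput / (60 * speed * width * density) * 1000
  thickness = 16783 / (60 * 3.7 * 2.8 * 2500) * 1000 = 10.8 mm

10.8 mm


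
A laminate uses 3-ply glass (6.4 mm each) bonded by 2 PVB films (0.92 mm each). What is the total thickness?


Total thickness = glass contribution + PVB contribution
  Glass: 3 * 6.4 = 19.2 mm
  PVB: 2 * 0.92 = 1.84 mm
  Total = 19.2 + 1.84 = 21.04 mm

21.04 mm


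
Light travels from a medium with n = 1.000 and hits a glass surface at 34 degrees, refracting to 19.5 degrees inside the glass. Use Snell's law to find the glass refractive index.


Apply Snell's law: n1 * sin(theta1) = n2 * sin(theta2)
  n2 = n1 * sin(theta1) / sin(theta2)
  sin(34) = 0.559193
  sin(19.5) = 0.333807
  n2 = 1.000 * 0.559193 / 0.333807 = 1.6752

1.6752


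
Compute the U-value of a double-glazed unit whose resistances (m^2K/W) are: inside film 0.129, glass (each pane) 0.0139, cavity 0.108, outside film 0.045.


Total thermal resistance (series):
  R_total = R_in + R_glass + R_air + R_glass + R_out
  R_total = 0.129 + 0.0139 + 0.108 + 0.0139 + 0.045 = 0.3098 m^2K/W
U-value = 1 / R_total = 1 / 0.3098 = 3.228 W/m^2K

3.228 W/m^2K


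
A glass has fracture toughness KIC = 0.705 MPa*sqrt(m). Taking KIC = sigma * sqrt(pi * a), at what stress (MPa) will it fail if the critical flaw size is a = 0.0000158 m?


Rearrange KIC = sigma * sqrt(pi * a):
  sigma = KIC / sqrt(pi * a)
  sqrt(pi * 0.0000158) = 0.007045
  sigma = 0.705 / 0.007045 = 100.07 MPa

100.07 MPa


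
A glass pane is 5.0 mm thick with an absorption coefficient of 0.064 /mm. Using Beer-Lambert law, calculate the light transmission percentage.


Beer-Lambert law: T = exp(-alpha * thickness)
  exponent = -0.064 * 5.0 = -0.32
  T = exp(-0.32) = 0.7261
  Percentage = 0.7261 * 100 = 72.61%

72.61%


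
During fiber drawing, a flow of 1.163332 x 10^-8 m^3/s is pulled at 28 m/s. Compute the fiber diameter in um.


Cross-sectional area from continuity:
  A = Q / v = 1.163332 x 10^-8 / 28 = 4.154757 x 10^-10 m^2
Diameter from circular cross-section:
  d = sqrt(4A / pi) * 10^6 (m -> um)
  d = sqrt(4 * 4.154757 x 10^-10 / pi) * 10^6 = 23.0 um

23.0 um


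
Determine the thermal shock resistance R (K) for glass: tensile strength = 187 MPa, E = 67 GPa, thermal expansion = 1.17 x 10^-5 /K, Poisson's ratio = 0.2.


Thermal shock resistance: R = sigma * (1 - nu) / (E * alpha)
  Numerator = 187 * (1 - 0.2) = 149.6
  Denominator = 67 * 1000 * (1.17 x 10^-5) = 0.7839
  R = 149.6 / 0.7839 = 190.8 K

190.8 K


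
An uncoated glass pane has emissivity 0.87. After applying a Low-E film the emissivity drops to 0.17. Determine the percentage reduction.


Percentage reduction = (1 - coated/uncoated) * 100
  Ratio = 0.17 / 0.87 = 0.1954
  Reduction = (1 - 0.1954) * 100 = 80.5%

80.5%


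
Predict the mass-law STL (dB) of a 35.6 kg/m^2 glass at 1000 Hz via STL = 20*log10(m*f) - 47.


Mass law: STL = 20 * log10(m * f) - 47
  m * f = 35.6 * 1000 = 35600
  log10(35600) = 4.55145
  STL = 20 * 4.55145 - 47 = 91.029 - 47 = 44.0 dB

44.0 dB


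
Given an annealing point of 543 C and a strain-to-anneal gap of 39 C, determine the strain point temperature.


Strain point = annealing point - difference:
  T_strain = 543 - 39 = 504 C

504 C


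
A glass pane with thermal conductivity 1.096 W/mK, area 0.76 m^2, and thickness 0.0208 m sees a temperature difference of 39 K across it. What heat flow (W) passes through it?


Fourier's law: Q = k * A * dT / t
  Q = 1.096 * 0.76 * 39 / 0.0208
  Q = 32.48544 / 0.0208 = 1561.8 W

1561.8 W


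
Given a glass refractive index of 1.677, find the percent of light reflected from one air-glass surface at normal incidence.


Fresnel reflectance at normal incidence:
  R = ((n - 1)/(n + 1))^2
  (n - 1)/(n + 1) = (1.677 - 1)/(1.677 + 1) = 0.252895
  R = 0.252895^2 = 0.0639559
  R(%) = 0.0639559 * 100 = 6.396%

6.396%


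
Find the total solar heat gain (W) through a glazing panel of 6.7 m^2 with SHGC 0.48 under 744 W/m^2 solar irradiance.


Solar heat gain: Q = Area * SHGC * Irradiance
  Q = 6.7 * 0.48 * 744 = 2392.7 W

2392.7 W


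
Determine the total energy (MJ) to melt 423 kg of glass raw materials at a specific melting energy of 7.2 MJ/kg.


Total energy = mass * specific energy
  E = 423 * 7.2 = 3045.6 MJ

3045.6 MJ


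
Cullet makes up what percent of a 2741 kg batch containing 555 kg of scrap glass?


Cullet ratio = (cullet mass / total batch mass) * 100
  Ratio = 555 / 2741 * 100 = 20.25%

20.25%


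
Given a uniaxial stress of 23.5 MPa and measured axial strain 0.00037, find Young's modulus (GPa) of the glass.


Young's modulus: E = stress / strain
  E = 23.5 MPa / 0.00037 = 63513.51 MPa
Convert to GPa: 63513.51 / 1000 = 63.51 GPa

63.51 GPa


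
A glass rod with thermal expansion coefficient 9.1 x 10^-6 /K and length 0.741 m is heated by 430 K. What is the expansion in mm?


Thermal expansion formula: dL = alpha * L0 * dT
  dL = (9.1 x 10^-6) * 0.741 * 430 = 0.00289953 m
Convert to mm: 0.00289953 * 1000 = 2.8995 mm

2.8995 mm


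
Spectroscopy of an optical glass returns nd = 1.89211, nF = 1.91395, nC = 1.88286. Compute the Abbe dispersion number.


Abbe number formula: Vd = (nd - 1) / (nF - nC)
  nd - 1 = 1.89211 - 1 = 0.89211
  nF - nC = 1.91395 - 1.88286 = 0.03109
  Vd = 0.89211 / 0.03109 = 28.69

28.69


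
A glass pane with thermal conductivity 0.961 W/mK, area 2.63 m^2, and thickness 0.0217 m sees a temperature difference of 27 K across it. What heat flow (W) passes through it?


Fourier's law: Q = k * A * dT / t
  Q = 0.961 * 2.63 * 27 / 0.0217
  Q = 68.24061 / 0.0217 = 3144.7 W

3144.7 W


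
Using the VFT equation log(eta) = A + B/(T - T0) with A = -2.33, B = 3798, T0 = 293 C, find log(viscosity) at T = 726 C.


VFT equation: log(eta) = A + B / (T - T0)
  T - T0 = 726 - 293 = 433
  B / (T - T0) = 3798 / 433 = 8.771
  log(eta) = -2.33 + 8.771 = 6.441

6.441


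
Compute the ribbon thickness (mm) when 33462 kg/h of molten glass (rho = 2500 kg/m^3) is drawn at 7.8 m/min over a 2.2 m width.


Ribbon cross-section from mass balance:
  Volume rate = throughput / density = 33462 / 2500 = 13.3848 m^3/h
  thickness = volume rate / (speed * 60 * width), i.e.
  thickness = throughput / (60 * speed * width * density) * 1000
  thickness = 33462 / (60 * 7.8 * 2.2 * 2500) * 1000 = 13.0 mm

13.0 mm


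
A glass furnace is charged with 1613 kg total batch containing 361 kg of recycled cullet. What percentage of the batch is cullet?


Cullet ratio = (cullet mass / total batch mass) * 100
  Ratio = 361 / 1613 * 100 = 22.38%

22.38%


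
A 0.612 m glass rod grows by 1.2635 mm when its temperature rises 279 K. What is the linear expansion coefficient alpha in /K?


Rearrange dL = alpha * L0 * dT for alpha:
  alpha = dL / (L0 * dT)
  alpha = (1.2635 / 1000) / (0.612 * 279) = 0.0000074 /K = 7.4 x 10^-6 /K

7.4 x 10^-6 /K


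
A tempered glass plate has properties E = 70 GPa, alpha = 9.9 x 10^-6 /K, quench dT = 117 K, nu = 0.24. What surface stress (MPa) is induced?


Tempering stress: sigma = E * alpha * dT / (1 - nu)
  E (MPa) = 70 * 1000 = 70000
  Numerator = 70000 * (9.9 x 10^-6) * 117 = 81.081
  Denominator = 1 - 0.24 = 0.76
  sigma = 81.081 / 0.76 = 106.7 MPa

106.7 MPa


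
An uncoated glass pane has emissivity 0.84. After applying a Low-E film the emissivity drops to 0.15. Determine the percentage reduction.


Percentage reduction = (1 - coated/uncoated) * 100
  Ratio = 0.15 / 0.84 = 0.1786
  Reduction = (1 - 0.1786) * 100 = 82.1%

82.1%


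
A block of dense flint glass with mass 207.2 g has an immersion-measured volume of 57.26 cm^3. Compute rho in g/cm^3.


Use the definition of density:
  rho = mass / volume
  rho = 207.2 / 57.26 = 3.619 g/cm^3

3.619 g/cm^3


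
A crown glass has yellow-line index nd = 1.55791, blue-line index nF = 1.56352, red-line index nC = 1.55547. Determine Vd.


Abbe number formula: Vd = (nd - 1) / (nF - nC)
  nd - 1 = 1.55791 - 1 = 0.55791
  nF - nC = 1.56352 - 1.55547 = 0.00805
  Vd = 0.55791 / 0.00805 = 69.31

69.31


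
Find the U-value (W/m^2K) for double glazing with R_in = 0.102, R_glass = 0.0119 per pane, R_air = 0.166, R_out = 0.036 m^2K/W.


Total thermal resistance (series):
  R_total = R_in + R_glass + R_air + R_glass + R_out
  R_total = 0.102 + 0.0119 + 0.166 + 0.0119 + 0.036 = 0.3278 m^2K/W
U-value = 1 / R_total = 1 / 0.3278 = 3.051 W/m^2K

3.051 W/m^2K


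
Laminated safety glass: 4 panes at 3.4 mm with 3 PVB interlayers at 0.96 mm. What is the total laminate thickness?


Total thickness = glass contribution + PVB contribution
  Glass: 4 * 3.4 = 13.6 mm
  PVB: 3 * 0.96 = 2.88 mm
  Total = 13.6 + 2.88 = 16.48 mm

16.48 mm


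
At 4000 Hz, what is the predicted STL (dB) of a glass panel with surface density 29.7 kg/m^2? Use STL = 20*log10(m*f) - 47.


Mass law: STL = 20 * log10(m * f) - 47
  m * f = 29.7 * 4000 = 118800
  log10(118800) = 5.07482
  STL = 20 * 5.07482 - 47 = 101.4964 - 47 = 54.5 dB

54.5 dB


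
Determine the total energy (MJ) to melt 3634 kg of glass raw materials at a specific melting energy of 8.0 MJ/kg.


Total energy = mass * specific energy
  E = 3634 * 8.0 = 29072 MJ

29072 MJ


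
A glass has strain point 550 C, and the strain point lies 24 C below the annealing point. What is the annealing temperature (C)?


T_anneal = T_strain + gap:
  T_anneal = 550 + 24 = 574 C

574 C


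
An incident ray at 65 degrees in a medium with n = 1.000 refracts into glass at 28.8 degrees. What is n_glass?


Apply Snell's law: n1 * sin(theta1) = n2 * sin(theta2)
  n2 = n1 * sin(theta1) / sin(theta2)
  sin(65) = 0.906308
  sin(28.8) = 0.481754
  n2 = 1.000 * 0.906308 / 0.481754 = 1.8813

1.8813


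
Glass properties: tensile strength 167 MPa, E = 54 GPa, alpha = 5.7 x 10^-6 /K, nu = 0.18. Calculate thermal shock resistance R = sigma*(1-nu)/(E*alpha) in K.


Thermal shock resistance: R = sigma * (1 - nu) / (E * alpha)
  Numerator = 167 * (1 - 0.18) = 136.94
  Denominator = 54 * 1000 * (5.7 x 10^-6) = 0.3078
  R = 136.94 / 0.3078 = 444.9 K

444.9 K


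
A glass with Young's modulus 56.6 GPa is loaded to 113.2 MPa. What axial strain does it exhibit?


Rearrange E = sigma / epsilon:
  epsilon = sigma / E
  E (MPa) = 56.6 * 1000 = 56600
  epsilon = 113.2 / 56600 = 0.002

0.002


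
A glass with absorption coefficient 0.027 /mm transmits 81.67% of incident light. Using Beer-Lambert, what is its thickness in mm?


Rearrange T = exp(-alpha * thickness):
  thickness = -ln(T) / alpha
  T = 81.67/100 = 0.8167
  ln(T) = -0.20248
  -ln(T) = 0.20248
  thickness = 0.20248 / 0.027 = 7.5 mm

7.5 mm


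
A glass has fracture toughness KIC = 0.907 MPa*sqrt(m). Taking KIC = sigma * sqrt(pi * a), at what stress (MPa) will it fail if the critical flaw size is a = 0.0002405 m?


Rearrange KIC = sigma * sqrt(pi * a):
  sigma = KIC / sqrt(pi * a)
  sqrt(pi * 0.0002405) = 0.027487
  sigma = 0.907 / 0.027487 = 33.0 MPa

33.0 MPa


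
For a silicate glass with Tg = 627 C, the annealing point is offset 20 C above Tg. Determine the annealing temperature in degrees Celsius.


The annealing temperature is Tg plus the offset:
  T_anneal = 627 + 20 = 647 C

647 C


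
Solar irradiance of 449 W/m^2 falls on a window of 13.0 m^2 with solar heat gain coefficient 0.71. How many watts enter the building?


Solar heat gain: Q = Area * SHGC * Irradiance
  Q = 13.0 * 0.71 * 449 = 4144.3 W

4144.3 W


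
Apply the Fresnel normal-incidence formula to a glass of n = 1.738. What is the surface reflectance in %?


Fresnel reflectance at normal incidence:
  R = ((n - 1)/(n + 1))^2
  (n - 1)/(n + 1) = (1.738 - 1)/(1.738 + 1) = 0.26954
  R = 0.26954^2 = 0.0726518
  R(%) = 0.0726518 * 100 = 7.265%

7.265%


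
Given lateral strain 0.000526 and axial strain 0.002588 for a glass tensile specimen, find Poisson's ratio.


Poisson's ratio: nu = lateral strain / axial strain
  nu = 0.000526 / 0.002588 = 0.2032

0.2032


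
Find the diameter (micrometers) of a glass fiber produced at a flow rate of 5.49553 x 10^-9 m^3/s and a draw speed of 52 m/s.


Cross-sectional area from continuity:
  A = Q / v = 5.49553 x 10^-9 / 52 = 1.056833 x 10^-10 m^2
Diameter from circular cross-section:
  d = sqrt(4A / pi) * 10^6 (m -> um)
  d = sqrt(4 * 1.056833 x 10^-10 / pi) * 10^6 = 11.6 um

11.6 um


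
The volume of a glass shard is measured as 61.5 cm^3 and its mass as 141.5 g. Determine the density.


Use the definition of density:
  rho = mass / volume
  rho = 141.5 / 61.5 = 2.301 g/cm^3

2.301 g/cm^3


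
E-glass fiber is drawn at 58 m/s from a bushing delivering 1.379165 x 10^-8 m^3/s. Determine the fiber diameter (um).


Cross-sectional area from continuity:
  A = Q / v = 1.379165 x 10^-8 / 58 = 2.377871 x 10^-10 m^2
Diameter from circular cross-section:
  d = sqrt(4A / pi) * 10^6 (m -> um)
  d = sqrt(4 * 2.377871 x 10^-10 / pi) * 10^6 = 17.4 um

17.4 um


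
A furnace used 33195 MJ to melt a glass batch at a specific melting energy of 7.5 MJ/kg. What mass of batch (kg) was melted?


Rearrange E = m * s for m:
  m = E / s
  m = 33195 / 7.5 = 4426.0 kg

4426.0 kg


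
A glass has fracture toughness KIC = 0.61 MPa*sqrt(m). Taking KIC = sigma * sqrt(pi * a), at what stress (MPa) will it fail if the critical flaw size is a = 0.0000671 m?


Rearrange KIC = sigma * sqrt(pi * a):
  sigma = KIC / sqrt(pi * a)
  sqrt(pi * 0.0000671) = 0.014519
  sigma = 0.61 / 0.014519 = 42.01 MPa

42.01 MPa


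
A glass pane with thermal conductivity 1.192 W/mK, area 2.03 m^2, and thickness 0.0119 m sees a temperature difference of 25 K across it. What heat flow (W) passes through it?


Fourier's law: Q = k * A * dT / t
  Q = 1.192 * 2.03 * 25 / 0.0119
  Q = 60.494 / 0.0119 = 5083.5 W

5083.5 W


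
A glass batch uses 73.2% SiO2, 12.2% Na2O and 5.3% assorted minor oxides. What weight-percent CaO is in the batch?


Pieces sum to 100%:
  CaO = 100 - (SiO2 + Na2O + others)
  CaO = 100 - (73.2 + 12.2 + 5.3) = 9.3%

9.3%


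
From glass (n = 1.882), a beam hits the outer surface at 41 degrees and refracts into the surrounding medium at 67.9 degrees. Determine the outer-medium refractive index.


Apply Snell's law: n1 * sin(theta1) = n2 * sin(theta2)
  n2 = n1 * sin(theta1) / sin(theta2)
  sin(41) = 0.656059
  sin(67.9) = 0.926529
  n2 = 1.882 * 0.656059 / 0.926529 = 1.3326

1.3326


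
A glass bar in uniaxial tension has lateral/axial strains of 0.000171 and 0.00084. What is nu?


Poisson's ratio: nu = lateral strain / axial strain
  nu = 0.000171 / 0.00084 = 0.2036

0.2036


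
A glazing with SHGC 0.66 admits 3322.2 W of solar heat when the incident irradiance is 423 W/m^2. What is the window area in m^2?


Rearrange Q = Area * SHGC * Irradiance:
  Area = Q / (SHGC * Irradiance)
  Area = 3322.2 / (0.66 * 423) = 11.9 m^2

11.9 m^2


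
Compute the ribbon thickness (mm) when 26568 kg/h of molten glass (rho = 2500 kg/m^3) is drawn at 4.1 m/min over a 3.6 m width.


Ribbon cross-section from mass balance:
  Volume rate = throughput / density = 26568 / 2500 = 10.6272 m^3/h
  thickness = volume rate / (speed * 60 * width), i.e.
  thickness = throughput / (60 * speed * width * density) * 1000
  thickness = 26568 / (60 * 4.1 * 3.6 * 2500) * 1000 = 12.0 mm

12.0 mm


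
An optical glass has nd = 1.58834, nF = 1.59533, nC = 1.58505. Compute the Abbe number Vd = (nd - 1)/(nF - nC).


Abbe number formula: Vd = (nd - 1) / (nF - nC)
  nd - 1 = 1.58834 - 1 = 0.58834
  nF - nC = 1.59533 - 1.58505 = 0.01028
  Vd = 0.58834 / 0.01028 = 57.23

57.23


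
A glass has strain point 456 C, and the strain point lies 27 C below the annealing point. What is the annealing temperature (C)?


T_anneal = T_strain + gap:
  T_anneal = 456 + 27 = 483 C

483 C


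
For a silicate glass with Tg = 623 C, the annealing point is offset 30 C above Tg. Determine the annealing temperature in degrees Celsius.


The annealing temperature is Tg plus the offset:
  T_anneal = 623 + 30 = 653 C

653 C
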